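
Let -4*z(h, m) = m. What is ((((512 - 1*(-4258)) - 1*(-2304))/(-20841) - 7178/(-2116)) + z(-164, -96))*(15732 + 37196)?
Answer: 5262002334752/3674963 ≈ 1.4319e+6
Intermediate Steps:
z(h, m) = -m/4
((((512 - 1*(-4258)) - 1*(-2304))/(-20841) - 7178/(-2116)) + z(-164, -96))*(15732 + 37196) = ((((512 - 1*(-4258)) - 1*(-2304))/(-20841) - 7178/(-2116)) - 1/4*(-96))*(15732 + 37196) = ((((512 + 4258) + 2304)*(-1/20841) - 7178*(-1/2116)) + 24)*52928 = (((4770 + 2304)*(-1/20841) + 3589/1058) + 24)*52928 = ((7074*(-1/20841) + 3589/1058) + 24)*52928 = ((-2358/6947 + 3589/1058) + 24)*52928 = (22438019/7349926 + 24)*52928 = (198836243/7349926)*52928 = 5262002334752/3674963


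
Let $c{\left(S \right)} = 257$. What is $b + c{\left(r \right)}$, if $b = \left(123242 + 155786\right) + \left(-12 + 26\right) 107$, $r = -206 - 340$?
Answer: $280783$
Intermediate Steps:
$r = -546$ ($r = -206 - 340 = -546$)
$b = 280526$ ($b = 279028 + 14 \cdot 107 = 279028 + 1498 = 280526$)
$b + c{\left(r \right)} = 280526 + 257 = 280783$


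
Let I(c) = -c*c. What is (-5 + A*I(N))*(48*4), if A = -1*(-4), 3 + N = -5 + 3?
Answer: -20160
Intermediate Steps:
N = -5 (N = -3 + (-5 + 3) = -3 - 2 = -5)
I(c) = -c²
A = 4
(-5 + A*I(N))*(48*4) = (-5 + 4*(-1*(-5)²))*(48*4) = (-5 + 4*(-1*25))*192 = (-5 + 4*(-25))*192 = (-5 - 100)*192 = -105*192 = -20160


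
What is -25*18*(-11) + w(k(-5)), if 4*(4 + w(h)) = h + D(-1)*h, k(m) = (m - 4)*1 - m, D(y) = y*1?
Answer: 4946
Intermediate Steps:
D(y) = y
k(m) = -4 (k(m) = (-4 + m)*1 - m = (-4 + m) - m = -4)
w(h) = -4 (w(h) = -4 + (h - h)/4 = -4 + (1/4)*0 = -4 + 0 = -4)
-25*18*(-11) + w(k(-5)) = -25*18*(-11) - 4 = -450*(-11) - 4 = 4950 - 4 = 4946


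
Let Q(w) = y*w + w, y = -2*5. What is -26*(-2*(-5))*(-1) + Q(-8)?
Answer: 332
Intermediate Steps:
y = -10
Q(w) = -9*w (Q(w) = -10*w + w = -9*w)
-26*(-2*(-5))*(-1) + Q(-8) = -26*(-2*(-5))*(-1) - 9*(-8) = -260*(-1) + 72 = -26*(-10) + 72 = 260 + 72 = 332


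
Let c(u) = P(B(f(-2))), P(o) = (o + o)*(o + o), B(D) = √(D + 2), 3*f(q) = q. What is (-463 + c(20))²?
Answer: 1885129/9 ≈ 2.0946e+5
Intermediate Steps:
f(q) = q/3
B(D) = √(2 + D)
P(o) = 4*o² (P(o) = (2*o)*(2*o) = 4*o²)
c(u) = 16/3 (c(u) = 4*(√(2 + (⅓)*(-2)))² = 4*(√(2 - ⅔))² = 4*(√(4/3))² = 4*(2*√3/3)² = 4*(4/3) = 16/3)
(-463 + c(20))² = (-463 + 16/3)² = (-1373/3)² = 1885129/9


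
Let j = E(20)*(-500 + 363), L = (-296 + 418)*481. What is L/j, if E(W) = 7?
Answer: -58682/959 ≈ -61.191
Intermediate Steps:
L = 58682 (L = 122*481 = 58682)
j = -959 (j = 7*(-500 + 363) = 7*(-137) = -959)
L/j = 58682/(-959) = 58682*(-1/959) = -58682/959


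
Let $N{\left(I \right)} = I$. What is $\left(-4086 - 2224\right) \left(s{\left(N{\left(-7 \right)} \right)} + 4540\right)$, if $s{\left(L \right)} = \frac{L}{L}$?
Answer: $-28653710$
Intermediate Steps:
$s{\left(L \right)} = 1$
$\left(-4086 - 2224\right) \left(s{\left(N{\left(-7 \right)} \right)} + 4540\right) = \left(-4086 - 2224\right) \left(1 + 4540\right) = \left(-6310\right) 4541 = -28653710$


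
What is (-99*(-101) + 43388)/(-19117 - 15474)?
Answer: -53387/34591 ≈ -1.5434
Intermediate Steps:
(-99*(-101) + 43388)/(-19117 - 15474) = (9999 + 43388)/(-34591) = 53387*(-1/34591) = -53387/34591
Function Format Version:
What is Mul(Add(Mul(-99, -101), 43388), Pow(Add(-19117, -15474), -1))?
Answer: Rational(-53387, 34591) ≈ -1.5434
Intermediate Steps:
Mul(Add(Mul(-99, -101), 43388), Pow(Add(-19117, -15474), -1)) = Mul(Add(9999, 43388), Pow(-34591, -1)) = Mul(53387, Rational(-1, 34591)) = Rational(-53387, 34591)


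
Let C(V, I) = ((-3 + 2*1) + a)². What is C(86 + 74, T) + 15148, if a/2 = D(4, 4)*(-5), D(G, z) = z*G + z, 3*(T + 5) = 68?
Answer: 55549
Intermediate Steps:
T = 53/3 (T = -5 + (⅓)*68 = -5 + 68/3 = 53/3 ≈ 17.667)
D(G, z) = z + G*z (D(G, z) = G*z + z = z + G*z)
a = -200 (a = 2*((4*(1 + 4))*(-5)) = 2*((4*5)*(-5)) = 2*(20*(-5)) = 2*(-100) = -200)
C(V, I) = 40401 (C(V, I) = ((-3 + 2*1) - 200)² = ((-3 + 2) - 200)² = (-1 - 200)² = (-201)² = 40401)
C(86 + 74, T) + 15148 = 40401 + 15148 = 55549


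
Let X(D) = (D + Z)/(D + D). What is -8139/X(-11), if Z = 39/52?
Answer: -716232/41 ≈ -17469.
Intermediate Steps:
Z = ¾ (Z = 39*(1/52) = ¾ ≈ 0.75000)
X(D) = (¾ + D)/(2*D) (X(D) = (D + ¾)/(D + D) = (¾ + D)/((2*D)) = (¾ + D)*(1/(2*D)) = (¾ + D)/(2*D))
-8139/X(-11) = -8139*(-88/(3 + 4*(-11))) = -8139*(-88/(3 - 44)) = -8139/((⅛)*(-1/11)*(-41)) = -8139/41/88 = -8139*88/41 = -716232/41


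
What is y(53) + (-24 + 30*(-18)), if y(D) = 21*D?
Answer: 549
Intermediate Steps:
y(53) + (-24 + 30*(-18)) = 21*53 + (-24 + 30*(-18)) = 1113 + (-24 - 540) = 1113 - 564 = 549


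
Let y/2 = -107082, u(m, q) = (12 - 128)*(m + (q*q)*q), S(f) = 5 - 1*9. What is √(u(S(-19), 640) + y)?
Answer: 10*I*√304089177 ≈ 1.7438e+5*I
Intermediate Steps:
S(f) = -4 (S(f) = 5 - 9 = -4)
u(m, q) = -116*m - 116*q³ (u(m, q) = -116*(m + q²*q) = -116*(m + q³) = -116*m - 116*q³)
y = -214164 (y = 2*(-107082) = -214164)
√(u(S(-19), 640) + y) = √((-116*(-4) - 116*640³) - 214164) = √((464 - 116*262144000) - 214164) = √((464 - 30408704000) - 214164) = √(-30408703536 - 214164) = √(-30408917700) = 10*I*√304089177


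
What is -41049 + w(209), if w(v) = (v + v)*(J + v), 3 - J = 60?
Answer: 22487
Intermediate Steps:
J = -57 (J = 3 - 1*60 = 3 - 60 = -57)
w(v) = 2*v*(-57 + v) (w(v) = (v + v)*(-57 + v) = (2*v)*(-57 + v) = 2*v*(-57 + v))
-41049 + w(209) = -41049 + 2*209*(-57 + 209) = -41049 + 2*209*152 = -41049 + 63536 = 22487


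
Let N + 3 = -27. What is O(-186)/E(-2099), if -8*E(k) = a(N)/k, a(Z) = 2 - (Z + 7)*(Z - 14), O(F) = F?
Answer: 1561656/505 ≈ 3092.4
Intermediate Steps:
N = -30 (N = -3 - 27 = -30)
a(Z) = 2 - (-14 + Z)*(7 + Z) (a(Z) = 2 - (7 + Z)*(-14 + Z) = 2 - (-14 + Z)*(7 + Z))
E(k) = 505/(4*k) (E(k) = -(100 - 1*(-30)² + 7*(-30))/(8*k) = -(100 - 1*900 - 210)/(8*k) = -(100 - 900 - 210)/(8*k) = -(-505)/(4*k) = 505/(4*k))
O(-186)/E(-2099) = -186/((505/4)/(-2099)) = -186/((505/4)*(-1/2099)) = -186/(-505/8396) = -186*(-8396/505) = 1561656/505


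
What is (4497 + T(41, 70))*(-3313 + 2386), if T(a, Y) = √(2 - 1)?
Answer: -4169646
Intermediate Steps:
T(a, Y) = 1 (T(a, Y) = √1 = 1)
(4497 + T(41, 70))*(-3313 + 2386) = (4497 + 1)*(-3313 + 2386) = 4498*(-927) = -4169646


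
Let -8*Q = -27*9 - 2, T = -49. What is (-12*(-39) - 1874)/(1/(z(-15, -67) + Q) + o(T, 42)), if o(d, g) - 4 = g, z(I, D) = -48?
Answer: -97717/3193 ≈ -30.604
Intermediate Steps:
o(d, g) = 4 + g
Q = 245/8 (Q = -(-27*9 - 2)/8 = -(-243 - 2)/8 = -⅛*(-245) = 245/8 ≈ 30.625)
(-12*(-39) - 1874)/(1/(z(-15, -67) + Q) + o(T, 42)) = (-12*(-39) - 1874)/(1/(-48 + 245/8) + (4 + 42)) = (468 - 1874)/(1/(-139/8) + 46) = -1406/(-8/139 + 46) = -1406/6386/139 = -1406*139/6386 = -97717/3193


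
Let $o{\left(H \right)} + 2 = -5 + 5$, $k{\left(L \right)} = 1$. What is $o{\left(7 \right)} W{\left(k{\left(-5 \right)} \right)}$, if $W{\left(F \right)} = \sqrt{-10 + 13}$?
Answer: $- 2 \sqrt{3} \approx -3.4641$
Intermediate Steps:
$o{\left(H \right)} = -2$ ($o{\left(H \right)} = -2 + \left(-5 + 5\right) = -2 + 0 = -2$)
$W{\left(F \right)} = \sqrt{3}$
$o{\left(7 \right)} W{\left(k{\left(-5 \right)} \right)} = - 2 \sqrt{3}$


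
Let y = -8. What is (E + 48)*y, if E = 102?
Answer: -1200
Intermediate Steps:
(E + 48)*y = (102 + 48)*(-8) = 150*(-8) = -1200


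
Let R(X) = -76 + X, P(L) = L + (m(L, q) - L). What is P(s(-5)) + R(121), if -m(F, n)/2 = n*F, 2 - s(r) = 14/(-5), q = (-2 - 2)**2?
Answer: -543/5 ≈ -108.60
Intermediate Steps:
q = 16 (q = (-4)**2 = 16)
s(r) = 24/5 (s(r) = 2 - 14/(-5) = 2 - 14*(-1)/5 = 2 - 1*(-14/5) = 2 + 14/5 = 24/5)
m(F, n) = -2*F*n (m(F, n) = -2*n*F = -2*F*n)
P(L) = -32*L (P(L) = L + (-2*L*16 - L) = L + (-32*L - L) = L - 33*L = -32*L)
P(s(-5)) + R(121) = -32*24/5 + (-76 + 121) = -768/5 + 45 = -543/5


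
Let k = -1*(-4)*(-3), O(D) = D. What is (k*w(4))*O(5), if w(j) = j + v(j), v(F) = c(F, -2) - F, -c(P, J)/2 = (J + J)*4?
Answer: -1920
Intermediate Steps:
c(P, J) = -16*J (c(P, J) = -2*(J + J)*4 = -2*2*J*4 = -16*J)
v(F) = 32 - F (v(F) = -16*(-2) - F = 32 - F)
k = -12 (k = 4*(-3) = -12)
w(j) = 32 (w(j) = j + (32 - j) = 32)
(k*w(4))*O(5) = -12*32*5 = -384*5 = -1920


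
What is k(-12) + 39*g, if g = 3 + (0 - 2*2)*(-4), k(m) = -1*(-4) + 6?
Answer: 751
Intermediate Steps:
k(m) = 10 (k(m) = 4 + 6 = 10)
g = 19 (g = 3 + (0 - 4)*(-4) = 3 - 4*(-4) = 3 + 16 = 19)
k(-12) + 39*g = 10 + 39*19 = 10 + 741 = 751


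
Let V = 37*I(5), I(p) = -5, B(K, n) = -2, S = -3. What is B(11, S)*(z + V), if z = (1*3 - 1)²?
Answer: 362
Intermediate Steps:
z = 4 (z = (3 - 1)² = 2² = 4)
V = -185 (V = 37*(-5) = -185)
B(11, S)*(z + V) = -2*(4 - 185) = -2*(-181) = 362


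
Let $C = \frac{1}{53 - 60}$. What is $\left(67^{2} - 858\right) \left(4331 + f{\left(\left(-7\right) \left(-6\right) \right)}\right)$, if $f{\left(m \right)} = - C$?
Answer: $\frac{110084658}{7} \approx 1.5726 \cdot 10^{7}$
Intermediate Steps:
$C = - \frac{1}{7}$ ($C = \frac{1}{-7} = - \frac{1}{7} \approx -0.14286$)
$f{\left(m \right)} = \frac{1}{7}$ ($f{\left(m \right)} = \left(-1\right) \left(- \frac{1}{7}\right) = \frac{1}{7}$)
$\left(67^{2} - 858\right) \left(4331 + f{\left(\left(-7\right) \left(-6\right) \right)}\right) = \left(67^{2} - 858\right) \left(4331 + \frac{1}{7}\right) = \left(4489 - 858\right) \frac{30318}{7} = 3631 \cdot \frac{30318}{7} = \frac{110084658}{7}$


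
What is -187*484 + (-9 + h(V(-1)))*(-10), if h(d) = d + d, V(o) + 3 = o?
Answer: -90338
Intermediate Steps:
V(o) = -3 + o
h(d) = 2*d
-187*484 + (-9 + h(V(-1)))*(-10) = -187*484 + (-9 + 2*(-3 - 1))*(-10) = -90508 + (-9 + 2*(-4))*(-10) = -90508 + (-9 - 8)*(-10) = -90508 - 17*(-10) = -90508 + 170 = -90338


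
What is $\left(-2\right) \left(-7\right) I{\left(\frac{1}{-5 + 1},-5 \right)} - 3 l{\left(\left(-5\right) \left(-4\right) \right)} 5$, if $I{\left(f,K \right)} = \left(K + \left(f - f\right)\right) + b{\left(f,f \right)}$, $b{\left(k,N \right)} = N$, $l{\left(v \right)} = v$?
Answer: $22050$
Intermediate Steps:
$I{\left(f,K \right)} = K + f$ ($I{\left(f,K \right)} = \left(K + \left(f - f\right)\right) + f = \left(K + 0\right) + f = K + f$)
$\left(-2\right) \left(-7\right) I{\left(\frac{1}{-5 + 1},-5 \right)} - 3 l{\left(\left(-5\right) \left(-4\right) \right)} 5 = \left(-2\right) \left(-7\right) \left(-5 + \frac{1}{-5 + 1}\right) - 3 \left(\left(-5\right) \left(-4\right)\right) 5 = 14 \left(-5 + \frac{1}{-4}\right) \left(-3\right) 20 \cdot 5 = 14 \left(-5 - \frac{1}{4}\right) \left(\left(-60\right) 5\right) = 14 \left(- \frac{21}{4}\right) \left(-300\right) = \left(- \frac{147}{2}\right) \left(-300\right) = 22050$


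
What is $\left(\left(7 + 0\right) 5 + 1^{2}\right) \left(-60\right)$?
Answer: $-2160$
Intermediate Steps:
$\left(\left(7 + 0\right) 5 + 1^{2}\right) \left(-60\right) = \left(7 \cdot 5 + 1\right) \left(-60\right) = \left(35 + 1\right) \left(-60\right) = 36 \left(-60\right) = -2160$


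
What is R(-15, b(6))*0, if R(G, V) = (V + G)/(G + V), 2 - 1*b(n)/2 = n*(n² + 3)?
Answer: 0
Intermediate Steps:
b(n) = 4 - 2*n*(3 + n²) (b(n) = 4 - 2*n*(n² + 3) = 4 - 2*n*(3 + n²))
R(G, V) = 1 (R(G, V) = (G + V)/(G + V) = 1)
R(-15, b(6))*0 = 1*0 = 0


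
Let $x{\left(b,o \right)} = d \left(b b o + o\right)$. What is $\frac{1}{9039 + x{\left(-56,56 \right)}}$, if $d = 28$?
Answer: $\frac{1}{4927855} \approx 2.0293 \cdot 10^{-7}$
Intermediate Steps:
$x{\left(b,o \right)} = 28 o + 28 o b^{2}$ ($x{\left(b,o \right)} = 28 \left(b b o + o\right) = 28 \left(b^{2} o + o\right) = 28 \left(o b^{2} + o\right) = 28 \left(o + o b^{2}\right) = 28 o + 28 o b^{2}$)
$\frac{1}{9039 + x{\left(-56,56 \right)}} = \frac{1}{9039 + 28 \cdot 56 \left(1 + \left(-56\right)^{2}\right)} = \frac{1}{9039 + 28 \cdot 56 \left(1 + 3136\right)} = \frac{1}{9039 + 28 \cdot 56 \cdot 3137} = \frac{1}{9039 + 4918816} = \frac{1}{4927855}$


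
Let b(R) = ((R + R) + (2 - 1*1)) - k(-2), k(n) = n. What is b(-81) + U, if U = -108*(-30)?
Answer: 3081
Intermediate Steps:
U = 3240
b(R) = 3 + 2*R (b(R) = ((R + R) + (2 - 1*1)) - 1*(-2) = (2*R + (2 - 1)) + 2 = (2*R + 1) + 2 = (1 + 2*R) + 2 = 3 + 2*R)
b(-81) + U = (3 + 2*(-81)) + 3240 = (3 - 162) + 3240 = -159 + 3240 = 3081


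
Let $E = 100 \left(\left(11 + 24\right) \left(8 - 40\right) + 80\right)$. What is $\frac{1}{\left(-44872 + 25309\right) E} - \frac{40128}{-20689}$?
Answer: $\frac{81642502676689}{42092846328000} \approx 1.9396$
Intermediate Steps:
$E = -104000$ ($E = 100 \left(35 \left(-32\right) + 80\right) = 100 \left(-1120 + 80\right) = 100 \left(-1040\right) = -104000$)
$\frac{1}{\left(-44872 + 25309\right) E} - \frac{40128}{-20689} = \frac{1}{\left(-44872 + 25309\right) \left(-104000\right)} - \frac{40128}{-20689} = \frac{1}{-19563} \left(- \frac{1}{104000}\right) - - \frac{40128}{20689} = \left(- \frac{1}{19563}\right) \left(- \frac{1}{104000}\right) + \frac{40128}{20689} = \frac{1}{2034552000} + \frac{40128}{20689} = \frac{81642502676689}{42092846328000}$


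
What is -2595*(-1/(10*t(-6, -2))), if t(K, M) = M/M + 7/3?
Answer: 1557/20 ≈ 77.850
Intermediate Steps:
t(K, M) = 10/3 (t(K, M) = 1 + 7*(⅓) = 1 + 7/3 = 10/3)
-2595*(-1/(10*t(-6, -2))) = -2595/((10/3)*(-10)) = -2595/(-100/3) = -2595*(-3/100) = 1557/20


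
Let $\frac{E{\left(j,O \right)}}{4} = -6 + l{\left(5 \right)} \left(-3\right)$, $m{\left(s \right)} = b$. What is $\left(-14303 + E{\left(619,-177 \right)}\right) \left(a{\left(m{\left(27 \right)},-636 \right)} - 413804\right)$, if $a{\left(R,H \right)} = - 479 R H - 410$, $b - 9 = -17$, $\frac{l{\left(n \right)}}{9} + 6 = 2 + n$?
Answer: $41159468210$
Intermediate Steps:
$l{\left(n \right)} = -36 + 9 n$ ($l{\left(n \right)} = -54 + 9 \left(2 + n\right) = -54 + \left(18 + 9 n\right) = -36 + 9 n$)
$b = -8$ ($b = 9 - 17 = -8$)
$m{\left(s \right)} = -8$
$E{\left(j,O \right)} = -132$ ($E{\left(j,O \right)} = 4 \left(-6 + \left(-36 + 9 \cdot 5\right) \left(-3\right)\right) = 4 \left(-6 + \left(-36 + 45\right) \left(-3\right)\right) = 4 \left(-6 + 9 \left(-3\right)\right) = 4 \left(-6 - 27\right) = 4 \left(-33\right) = -132$)
$a{\left(R,H \right)} = -410 - 479 H R$ ($a{\left(R,H \right)} = - 479 H R - 410 = -410 - 479 H R$)
$\left(-14303 + E{\left(619,-177 \right)}\right) \left(a{\left(m{\left(27 \right)},-636 \right)} - 413804\right) = \left(-14303 - 132\right) \left(\left(-410 - \left(-304644\right) \left(-8\right)\right) - 413804\right) = - 14435 \left(\left(-410 - 2437152\right) - 413804\right) = - 14435 \left(-2437562 - 413804\right) = \left(-14435\right) \left(-2851366\right) = 41159468210$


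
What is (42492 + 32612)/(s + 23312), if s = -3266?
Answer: 37552/10023 ≈ 3.7466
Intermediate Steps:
(42492 + 32612)/(s + 23312) = (42492 + 32612)/(-3266 + 23312) = 75104/20046 = 75104*(1/20046) = 37552/10023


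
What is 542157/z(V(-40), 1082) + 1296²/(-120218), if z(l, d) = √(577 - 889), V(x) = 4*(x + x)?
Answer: -839808/60109 - 180719*I*√78/52 ≈ -13.971 - 30694.0*I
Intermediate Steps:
V(x) = 8*x (V(x) = 4*(2*x) = 8*x)
z(l, d) = 2*I*√78 (z(l, d) = √(-312) = 2*I*√78)
542157/z(V(-40), 1082) + 1296²/(-120218) = 542157/((2*I*√78)) + 1296²/(-120218) = 542157*(-I*√78/156) + 1679616*(-1/120218) = -180719*I*√78/52 - 839808/60109 = -839808/60109 - 180719*I*√78/52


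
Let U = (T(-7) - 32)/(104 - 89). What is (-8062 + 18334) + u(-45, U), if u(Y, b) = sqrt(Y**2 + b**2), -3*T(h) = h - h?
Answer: 10272 + sqrt(456649)/15 ≈ 10317.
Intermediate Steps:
T(h) = 0 (T(h) = -(h - h)/3 = -1/3*0 = 0)
U = -32/15 (U = (0 - 32)/(104 - 89) = -32/15 ≈ -2.1333)
(-8062 + 18334) + u(-45, U) = (-8062 + 18334) + sqrt((-45)**2 + (-32/15)**2) = 10272 + sqrt(2025 + 1024/225) = 10272 + sqrt(456649/225) = 10272 + sqrt(456649)/15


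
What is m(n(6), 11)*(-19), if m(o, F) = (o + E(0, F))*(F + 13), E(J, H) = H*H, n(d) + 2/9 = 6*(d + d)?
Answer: -263720/3 ≈ -87907.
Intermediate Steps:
n(d) = -2/9 + 12*d (n(d) = -2/9 + 6*(d + d) = -2/9 + 6*(2*d) = -2/9 + 12*d)
E(J, H) = H²
m(o, F) = (13 + F)*(o + F²) (m(o, F) = (o + F²)*(F + 13) = (o + F²)*(13 + F) = (13 + F)*(o + F²))
m(n(6), 11)*(-19) = (11³ + 13*(-2/9 + 12*6) + 13*11² + 11*(-2/9 + 12*6))*(-19) = (1331 + 13*(-2/9 + 72) + 13*121 + 11*(-2/9 + 72))*(-19) = (1331 + 13*(646/9) + 1573 + 11*(646/9))*(-19) = (1331 + 8398/9 + 1573 + 7106/9)*(-19) = (13880/3)*(-19) = -263720/3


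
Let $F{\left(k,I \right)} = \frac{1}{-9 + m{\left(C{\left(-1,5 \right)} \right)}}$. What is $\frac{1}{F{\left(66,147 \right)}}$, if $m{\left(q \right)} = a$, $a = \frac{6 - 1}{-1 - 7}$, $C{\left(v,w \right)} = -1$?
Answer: $- \frac{77}{8} \approx -9.625$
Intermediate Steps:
$a = - \frac{5}{8}$ ($a = \frac{5}{-8} = 5 \left(- \frac{1}{8}\right) = - \frac{5}{8} \approx -0.625$)
$m{\left(q \right)} = - \frac{5}{8}$
$F{\left(k,I \right)} = - \frac{8}{77}$ ($F{\left(k,I \right)} = \frac{1}{-9 - \frac{5}{8}} = \frac{1}{- \frac{77}{8}} = - \frac{8}{77}$)
$\frac{1}{F{\left(66,147 \right)}} = \frac{1}{- \frac{8}{77}} = - \frac{77}{8}$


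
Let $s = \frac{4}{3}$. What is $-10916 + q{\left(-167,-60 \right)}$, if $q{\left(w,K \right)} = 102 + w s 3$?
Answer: $-11482$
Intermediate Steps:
$s = \frac{4}{3}$ ($s = 4 \cdot \frac{1}{3} = \frac{4}{3} \approx 1.3333$)
$q{\left(w,K \right)} = 102 + 4 w$ ($q{\left(w,K \right)} = 102 + w \frac{4}{3} \cdot 3 = 102 + \frac{4 w}{3} \cdot 3 = 102 + 4 w$)
$-10916 + q{\left(-167,-60 \right)} = -10916 + \left(102 + 4 \left(-167\right)\right) = -10916 + \left(102 - 668\right) = -10916 - 566 = -11482$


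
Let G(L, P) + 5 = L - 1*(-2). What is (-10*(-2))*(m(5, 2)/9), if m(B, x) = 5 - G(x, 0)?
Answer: 40/3 ≈ 13.333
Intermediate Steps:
G(L, P) = -3 + L (G(L, P) = -5 + (L - 1*(-2)) = -5 + (L + 2) = -5 + (2 + L) = -3 + L)
m(B, x) = 8 - x (m(B, x) = 5 - (-3 + x) = 5 + (3 - x) = 8 - x)
(-10*(-2))*(m(5, 2)/9) = (-10*(-2))*((8 - 1*2)/9) = 20*((8 - 2)*(⅑)) = 20*(6*(⅑)) = 20*(⅔) = 40/3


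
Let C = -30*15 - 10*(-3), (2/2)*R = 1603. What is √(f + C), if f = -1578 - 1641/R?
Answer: I*√5136709305/1603 ≈ 44.71*I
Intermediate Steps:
R = 1603
C = -420 (C = -450 + 30 = -420)
f = -2531175/1603 (f = -1578 - 1641/1603 = -2531175/1603 ≈ -1579.0)
√(f + C) = √(-2531175/1603 - 420) = √(-3204435/1603) = I*√5136709305/1603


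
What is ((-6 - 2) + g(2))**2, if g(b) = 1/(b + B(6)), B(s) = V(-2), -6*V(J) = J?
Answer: 2809/49 ≈ 57.327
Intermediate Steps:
V(J) = -J/6
B(s) = 1/3 (B(s) = -1/6*(-2) = 1/3)
g(b) = 1/(1/3 + b) (g(b) = 1/(b + 1/3) = 1/(1/3 + b))
((-6 - 2) + g(2))**2 = ((-6 - 2) + 3/(1 + 3*2))**2 = (-8 + 3/(1 + 6))**2 = (-8 + 3/7)**2 = (-53/7)**2 = 2809/49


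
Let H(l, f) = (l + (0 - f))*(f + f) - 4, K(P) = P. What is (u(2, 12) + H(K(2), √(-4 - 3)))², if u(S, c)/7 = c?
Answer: 8724 + 752*I*√7 ≈ 8724.0 + 1989.6*I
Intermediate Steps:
u(S, c) = 7*c
H(l, f) = -4 + 2*f*(l - f) (H(l, f) = (l - f)*(2*f) - 4 = 2*f*(l - f) - 4 = -4 + 2*f*(l - f))
(u(2, 12) + H(K(2), √(-4 - 3)))² = (7*12 + (-4 - 2*(√(-4 - 3))² + 2*√(-4 - 3)*2))² = (84 + (-4 - 2*(√(-7))² + 2*√(-7)*2))² = (84 + (-4 - 2*(I*√7)² + 2*(I*√7)*2))² = (84 + (-4 - 2*(-7) + 4*I*√7))² = (84 + (-4 + 14 + 4*I*√7))² = (84 + (10 + 4*I*√7))² = (94 + 4*I*√7)²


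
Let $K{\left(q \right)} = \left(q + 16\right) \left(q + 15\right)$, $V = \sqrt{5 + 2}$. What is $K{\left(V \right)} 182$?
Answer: $44954 + 5642 \sqrt{7} \approx 59881.0$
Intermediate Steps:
$V = \sqrt{7} \approx 2.6458$
$K{\left(q \right)} = \left(15 + q\right) \left(16 + q\right)$ ($K{\left(q \right)} = \left(16 + q\right) \left(15 + q\right) = \left(15 + q\right) \left(16 + q\right)$)
$K{\left(V \right)} 182 = \left(240 + \left(\sqrt{7}\right)^{2} + 31 \sqrt{7}\right) 182 = \left(240 + 7 + 31 \sqrt{7}\right) 182 = \left(247 + 31 \sqrt{7}\right) 182 = 44954 + 5642 \sqrt{7}$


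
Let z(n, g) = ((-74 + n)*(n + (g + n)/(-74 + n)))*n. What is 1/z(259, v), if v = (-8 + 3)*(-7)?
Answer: 1/12486131 ≈ 8.0089e-8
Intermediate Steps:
v = 35 (v = -5*(-7) = 35)
z(n, g) = n*(-74 + n)*(n + (g + n)/(-74 + n)) (z(n, g) = ((-74 + n)*(n + (g + n)/(-74 + n)))*n = n*(-74 + n)*(n + (g + n)/(-74 + n)))
1/z(259, v) = 1/(259*(35 + 259² - 73*259)) = 1/(259*(35 + 67081 - 18907)) = 1/(259*48209) = 1/12486131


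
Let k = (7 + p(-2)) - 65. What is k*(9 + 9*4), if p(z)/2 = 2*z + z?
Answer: -3150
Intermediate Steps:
p(z) = 6*z (p(z) = 2*(2*z + z) = 2*(3*z) = 6*z)
k = -70 (k = (7 + 6*(-2)) - 65 = (7 - 12) - 65 = -5 - 65 = -70)
k*(9 + 9*4) = -70*(9 + 9*4) = -70*(9 + 36) = -70*45 = -3150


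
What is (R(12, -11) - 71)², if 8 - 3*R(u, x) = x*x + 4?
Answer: 12100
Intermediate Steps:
R(u, x) = 4/3 - x²/3 (R(u, x) = 8/3 - (x*x + 4)/3 = 8/3 - (x² + 4)/3 = 8/3 - (4 + x²)/3 = 8/3 + (-4/3 - x²/3) = 4/3 - x²/3)
(R(12, -11) - 71)² = ((4/3 - ⅓*(-11)²) - 71)² = ((4/3 - ⅓*121) - 71)² = ((4/3 - 121/3) - 71)² = (-39 - 71)² = (-110)² = 12100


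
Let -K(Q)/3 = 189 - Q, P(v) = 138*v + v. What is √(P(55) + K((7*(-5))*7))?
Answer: √6343 ≈ 79.643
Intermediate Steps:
P(v) = 139*v
K(Q) = -567 + 3*Q (K(Q) = -3*(189 - Q) = -567 + 3*Q)
√(P(55) + K((7*(-5))*7)) = √(139*55 + (-567 + 3*((7*(-5))*7))) = √(7645 + (-567 + 3*(-35*7))) = √(7645 + (-567 + 3*(-245))) = √(7645 + (-567 - 735)) = √(7645 - 1302) = √6343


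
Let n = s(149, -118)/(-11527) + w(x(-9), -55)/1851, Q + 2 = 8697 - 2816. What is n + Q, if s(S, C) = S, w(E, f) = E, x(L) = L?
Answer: 41812256247/7112159 ≈ 5879.0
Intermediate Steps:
Q = 5879 (Q = -2 + (8697 - 2816) = -2 + 5881 = 5879)
n = -126514/7112159 (n = 149/(-11527) - 9/1851 = 149*(-1/11527) - 9*1/1851 = -149/11527 - 3/617 = -126514/7112159 ≈ -0.017788)
n + Q = -126514/7112159 + 5879 = 41812256247/7112159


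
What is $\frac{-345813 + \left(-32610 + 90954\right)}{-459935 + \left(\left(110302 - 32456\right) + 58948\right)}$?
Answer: $\frac{3159}{3551} \approx 0.88961$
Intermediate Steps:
$\frac{-345813 + \left(-32610 + 90954\right)}{-459935 + \left(\left(110302 - 32456\right) + 58948\right)} = \frac{-345813 + 58344}{-459935 + \left(77846 + 58948\right)} = - \frac{287469}{-459935 + 136794} = - \frac{287469}{-323141} = \left(-287469\right) \left(- \frac{1}{323141}\right) = \frac{3159}{3551}$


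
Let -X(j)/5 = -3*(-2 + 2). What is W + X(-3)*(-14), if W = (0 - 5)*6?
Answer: -30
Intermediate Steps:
W = -30 (W = -5*6 = -30)
X(j) = 0 (X(j) = -(-15)*(-2 + 2) = -(-15)*0 = -5*0 = 0)
W + X(-3)*(-14) = -30 + 0*(-14) = -30 + 0 = -30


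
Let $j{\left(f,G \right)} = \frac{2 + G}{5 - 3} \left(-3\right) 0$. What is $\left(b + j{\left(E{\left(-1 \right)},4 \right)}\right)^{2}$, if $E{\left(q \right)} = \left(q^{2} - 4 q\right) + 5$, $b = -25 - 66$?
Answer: $8281$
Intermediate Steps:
$b = -91$
$E{\left(q \right)} = 5 + q^{2} - 4 q$
$j{\left(f,G \right)} = 0$ ($j{\left(f,G \right)} = \frac{2 + G}{2} \left(-3\right) 0 = \left(2 + G\right) \frac{1}{2} \left(-3\right) 0 = \left(1 + \frac{G}{2}\right) \left(-3\right) 0 = \left(-3 - \frac{3 G}{2}\right) 0 = 0$)
$\left(b + j{\left(E{\left(-1 \right)},4 \right)}\right)^{2} = \left(-91 + 0\right)^{2} = \left(-91\right)^{2} = 8281$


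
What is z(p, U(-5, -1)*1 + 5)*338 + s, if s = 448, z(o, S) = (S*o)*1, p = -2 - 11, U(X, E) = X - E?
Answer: -3946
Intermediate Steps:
p = -13
z(o, S) = S*o
z(p, U(-5, -1)*1 + 5)*338 + s = (((-5 - 1*(-1))*1 + 5)*(-13))*338 + 448 = (((-5 + 1)*1 + 5)*(-13))*338 + 448 = ((-4*1 + 5)*(-13))*338 + 448 = ((-4 + 5)*(-13))*338 + 448 = (1*(-13))*338 + 448 = -13*338 + 448 = -4394 + 448 = -3946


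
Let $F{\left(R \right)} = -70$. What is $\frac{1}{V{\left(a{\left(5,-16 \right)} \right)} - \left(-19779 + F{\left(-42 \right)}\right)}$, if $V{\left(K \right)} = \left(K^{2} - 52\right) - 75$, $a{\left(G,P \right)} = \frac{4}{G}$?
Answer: $\frac{25}{493066} \approx 5.0703 \cdot 10^{-5}$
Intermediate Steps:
$V{\left(K \right)} = -127 + K^{2}$ ($V{\left(K \right)} = \left(-52 + K^{2}\right) - 75 = -127 + K^{2}$)
$\frac{1}{V{\left(a{\left(5,-16 \right)} \right)} - \left(-19779 + F{\left(-42 \right)}\right)} = \frac{1}{\left(-127 + \left(\frac{4}{5}\right)^{2}\right) + \left(\left(15119 - -70\right) + 4660\right)} = \frac{1}{\left(-127 + \left(4 \cdot \frac{1}{5}\right)^{2}\right) + \left(\left(15119 + 70\right) + 4660\right)} = \frac{1}{\left(-127 + \left(\frac{4}{5}\right)^{2}\right) + \left(15189 + 4660\right)} = \frac{1}{\left(-127 + \frac{16}{25}\right) + 19849} = \frac{1}{- \frac{3159}{25} + 19849} = \frac{1}{\frac{493066}{25}} = \frac{25}{493066}$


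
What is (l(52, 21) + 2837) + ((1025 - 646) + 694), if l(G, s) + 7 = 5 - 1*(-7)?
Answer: 3915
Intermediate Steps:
l(G, s) = 5 (l(G, s) = -7 + (5 - 1*(-7)) = -7 + (5 + 7) = -7 + 12 = 5)
(l(52, 21) + 2837) + ((1025 - 646) + 694) = (5 + 2837) + ((1025 - 646) + 694) = 2842 + (379 + 694) = 2842 + 1073 = 3915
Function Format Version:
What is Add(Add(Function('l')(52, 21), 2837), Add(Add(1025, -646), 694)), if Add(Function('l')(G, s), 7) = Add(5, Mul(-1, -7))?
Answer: 3915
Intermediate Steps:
Function('l')(G, s) = 5 (Function('l')(G, s) = Add(-7, Add(5, Mul(-1, -7))) = Add(-7, Add(5, 7)) = Add(-7, 12) = 5)
Add(Add(Function('l')(52, 21), 2837), Add(Add(1025, -646), 694)) = Add(Add(5, 2837), Add(Add(1025, -646), 694)) = Add(2842, Add(379, 694)) = Add(2842, 1073) = 3915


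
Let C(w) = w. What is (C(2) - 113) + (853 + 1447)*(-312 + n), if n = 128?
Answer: -423311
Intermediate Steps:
(C(2) - 113) + (853 + 1447)*(-312 + n) = (2 - 113) + (853 + 1447)*(-312 + 128) = -111 + 2300*(-184) = -111 - 423200 = -423311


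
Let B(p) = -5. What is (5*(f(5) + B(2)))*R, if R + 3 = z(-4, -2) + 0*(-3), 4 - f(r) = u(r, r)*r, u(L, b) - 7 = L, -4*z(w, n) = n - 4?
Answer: 915/2 ≈ 457.50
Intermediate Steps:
z(w, n) = 1 - n/4 (z(w, n) = -(n - 4)/4 = -(-4 + n)/4 = 1 - n/4)
u(L, b) = 7 + L
f(r) = 4 - r*(7 + r) (f(r) = 4 - (7 + r)*r = 4 - r*(7 + r))
R = -3/2 (R = -3 + ((1 - 1/4*(-2)) + 0*(-3)) = -3 + ((1 + 1/2) + 0) = -3 + (3/2 + 0) = -3 + 3/2 = -3/2 ≈ -1.5000)
(5*(f(5) + B(2)))*R = (5*((4 - 1*5*(7 + 5)) - 5))*(-3/2) = (5*((4 - 1*5*12) - 5))*(-3/2) = (5*((4 - 60) - 5))*(-3/2) = (5*(-56 - 5))*(-3/2) = (5*(-61))*(-3/2) = -305*(-3/2) = 915/2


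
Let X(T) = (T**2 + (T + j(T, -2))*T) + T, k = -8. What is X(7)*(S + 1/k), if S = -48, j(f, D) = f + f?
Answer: -78155/8 ≈ -9769.4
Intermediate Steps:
j(f, D) = 2*f
X(T) = T + 4*T**2 (X(T) = (T**2 + (T + 2*T)*T) + T = (T**2 + (3*T)*T) + T = (T**2 + 3*T**2) + T = 4*T**2 + T = T + 4*T**2)
X(7)*(S + 1/k) = (7*(1 + 4*7))*(-48 + 1/(-8)) = (7*(1 + 28))*(-48 - 1/8) = (7*29)*(-385/8) = 203*(-385/8) = -78155/8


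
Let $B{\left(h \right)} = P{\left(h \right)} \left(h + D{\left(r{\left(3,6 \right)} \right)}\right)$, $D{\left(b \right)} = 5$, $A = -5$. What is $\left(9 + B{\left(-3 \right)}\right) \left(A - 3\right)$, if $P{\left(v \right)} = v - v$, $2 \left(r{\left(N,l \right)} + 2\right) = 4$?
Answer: $-72$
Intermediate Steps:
$r{\left(N,l \right)} = 0$ ($r{\left(N,l \right)} = -2 + \frac{1}{2} \cdot 4 = -2 + 2 = 0$)
$P{\left(v \right)} = 0$
$B{\left(h \right)} = 0$ ($B{\left(h \right)} = 0 \left(h + 5\right) = 0 \left(5 + h\right) = 0$)
$\left(9 + B{\left(-3 \right)}\right) \left(A - 3\right) = \left(9 + 0\right) \left(-5 - 3\right) = 9 \left(-8\right) = -72$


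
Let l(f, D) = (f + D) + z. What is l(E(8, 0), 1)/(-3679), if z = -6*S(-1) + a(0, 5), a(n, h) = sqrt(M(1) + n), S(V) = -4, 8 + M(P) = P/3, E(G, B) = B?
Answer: -25/3679 - I*sqrt(69)/11037 ≈ -0.0067953 - 0.00075262*I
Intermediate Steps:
M(P) = -8 + P/3
a(n, h) = sqrt(-23/3 + n) (a(n, h) = sqrt((-8 + (1/3)*1) + n) = sqrt((-8 + 1/3) + n) = sqrt(-23/3 + n))
z = 24 + I*sqrt(69)/3 (z = -6*(-4) + sqrt(-69 + 9*0)/3 = 24 + sqrt(-69 + 0)/3 = 24 + sqrt(-69)/3 = 24 + (I*sqrt(69))/3 = 24 + I*sqrt(69)/3 ≈ 24.0 + 2.7689*I)
l(f, D) = 24 + D + f + I*sqrt(69)/3 (l(f, D) = (f + D) + (24 + I*sqrt(69)/3) = (D + f) + (24 + I*sqrt(69)/3) = 24 + D + f + I*sqrt(69)/3)
l(E(8, 0), 1)/(-3679) = (24 + 1 + 0 + I*sqrt(69)/3)/(-3679) = (25 + I*sqrt(69)/3)*(-1/3679) = -25/3679 - I*sqrt(69)/11037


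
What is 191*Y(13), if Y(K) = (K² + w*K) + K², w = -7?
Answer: 47177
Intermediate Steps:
Y(K) = -7*K + 2*K² (Y(K) = (K² - 7*K) + K² = -7*K + 2*K²)
191*Y(13) = 191*(13*(-7 + 2*13)) = 191*(13*(-7 + 26)) = 191*(13*19) = 191*247 = 47177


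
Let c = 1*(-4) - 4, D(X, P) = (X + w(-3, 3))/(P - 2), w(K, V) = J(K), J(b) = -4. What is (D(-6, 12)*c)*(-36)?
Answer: -288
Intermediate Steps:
w(K, V) = -4
D(X, P) = (-4 + X)/(-2 + P) (D(X, P) = (X - 4)/(P - 2) = (-4 + X)/(-2 + P))
c = -8 (c = -4 - 4 = -8)
(D(-6, 12)*c)*(-36) = (((-4 - 6)/(-2 + 12))*(-8))*(-36) = ((-10/10)*(-8))*(-36) = (((1/10)*(-10))*(-8))*(-36) = -1*(-8)*(-36) = 8*(-36) = -288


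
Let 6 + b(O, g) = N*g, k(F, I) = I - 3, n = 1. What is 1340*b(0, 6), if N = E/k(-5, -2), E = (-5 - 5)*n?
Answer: 8040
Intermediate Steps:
k(F, I) = -3 + I
E = -10 (E = (-5 - 5)*1 = -10*1 = -10)
N = 2 (N = -10/(-3 - 2) = -10/(-5) = -10*(-1/5) = 2)
b(O, g) = -6 + 2*g
1340*b(0, 6) = 1340*(-6 + 2*6) = 1340*(-6 + 12) = 1340*6 = 8040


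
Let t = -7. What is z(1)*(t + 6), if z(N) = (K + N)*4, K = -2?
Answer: 4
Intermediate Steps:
z(N) = -8 + 4*N (z(N) = (-2 + N)*4 = -8 + 4*N)
z(1)*(t + 6) = (-8 + 4*1)*(-7 + 6) = (-8 + 4)*(-1) = -4*(-1) = 4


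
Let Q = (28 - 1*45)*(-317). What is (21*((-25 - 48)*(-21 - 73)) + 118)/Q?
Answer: 144220/5389 ≈ 26.762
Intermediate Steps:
Q = 5389 (Q = (28 - 45)*(-317) = -17*(-317) = 5389)
(21*((-25 - 48)*(-21 - 73)) + 118)/Q = (21*((-25 - 48)*(-21 - 73)) + 118)/5389 = (21*(-73*(-94)) + 118)*(1/5389) = (21*6862 + 118)*(1/5389) = (144102 + 118)*(1/5389) = 144220*(1/5389) = 144220/5389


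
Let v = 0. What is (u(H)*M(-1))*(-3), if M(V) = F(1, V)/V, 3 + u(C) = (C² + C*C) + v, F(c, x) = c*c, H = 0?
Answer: -9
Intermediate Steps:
F(c, x) = c²
u(C) = -3 + 2*C² (u(C) = -3 + ((C² + C*C) + 0) = -3 + ((C² + C²) + 0) = -3 + (2*C² + 0) = -3 + 2*C²)
M(V) = 1/V (M(V) = 1²/V = 1/V)
(u(H)*M(-1))*(-3) = ((-3 + 2*0²)/(-1))*(-3) = ((-3 + 2*0)*(-1))*(-3) = ((-3 + 0)*(-1))*(-3) = -3*(-1)*(-3) = 3*(-3) = -9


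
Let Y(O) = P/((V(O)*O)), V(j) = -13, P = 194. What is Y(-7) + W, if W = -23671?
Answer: -2153867/91 ≈ -23669.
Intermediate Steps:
Y(O) = -194/(13*O) (Y(O) = 194/((-13*O)) = 194*(-1/(13*O)) = -194/(13*O))
Y(-7) + W = -194/13/(-7) - 23671 = -194/13*(-⅐) - 23671 = 194/91 - 23671 = -2153867/91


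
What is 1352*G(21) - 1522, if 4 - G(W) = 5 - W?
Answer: 25518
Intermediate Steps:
G(W) = -1 + W (G(W) = 4 - (5 - W) = 4 + (-5 + W) = -1 + W)
1352*G(21) - 1522 = 1352*(-1 + 21) - 1522 = 1352*20 - 1522 = 27040 - 1522 = 25518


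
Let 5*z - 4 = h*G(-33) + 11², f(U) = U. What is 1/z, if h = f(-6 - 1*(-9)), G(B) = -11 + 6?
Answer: 1/22 ≈ 0.045455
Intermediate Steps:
G(B) = -5
h = 3 (h = -6 - 1*(-9) = -6 + 9 = 3)
z = 22 (z = ⅘ + (3*(-5) + 11²)/5 = ⅘ + (-15 + 121)/5 = ⅘ + (⅕)*106 = ⅘ + 106/5 = 22)
1/z = 1/22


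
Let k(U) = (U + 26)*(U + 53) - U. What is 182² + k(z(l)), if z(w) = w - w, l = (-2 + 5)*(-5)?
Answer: 34502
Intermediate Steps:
l = -15 (l = 3*(-5) = -15)
z(w) = 0
k(U) = -U + (26 + U)*(53 + U) (k(U) = (26 + U)*(53 + U) - U = -U + (26 + U)*(53 + U))
182² + k(z(l)) = 182² + (1378 + 0² + 78*0) = 33124 + (1378 + 0 + 0) = 33124 + 1378 = 34502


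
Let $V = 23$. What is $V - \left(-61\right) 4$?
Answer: $267$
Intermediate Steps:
$V - \left(-61\right) 4 = 23 - \left(-61\right) 4 = 23 - -244 = 23 + 244 = 267$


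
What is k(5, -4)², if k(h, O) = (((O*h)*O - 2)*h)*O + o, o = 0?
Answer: 2433600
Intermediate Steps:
k(h, O) = O*h*(-2 + h*O²) (k(h, O) = (((O*h)*O - 2)*h)*O + 0 = ((h*O² - 2)*h)*O + 0 = ((-2 + h*O²)*h)*O + 0 = (h*(-2 + h*O²))*O + 0 = O*h*(-2 + h*O²) + 0 = O*h*(-2 + h*O²))
k(5, -4)² = (-4*5*(-2 + 5*(-4)²))² = (-4*5*(-2 + 5*16))² = (-4*5*(-2 + 80))² = (-4*5*78)² = (-1560)² = 2433600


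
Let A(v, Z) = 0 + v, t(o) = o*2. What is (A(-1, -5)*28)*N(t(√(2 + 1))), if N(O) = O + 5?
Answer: -140 - 56*√3 ≈ -236.99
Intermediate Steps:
t(o) = 2*o
A(v, Z) = v
N(O) = 5 + O
(A(-1, -5)*28)*N(t(√(2 + 1))) = (-1*28)*(5 + 2*√(2 + 1)) = -28*(5 + 2*√3) = -140 - 56*√3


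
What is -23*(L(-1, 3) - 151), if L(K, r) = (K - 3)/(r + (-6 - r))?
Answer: 10373/3 ≈ 3457.7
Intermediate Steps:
L(K, r) = 1/2 - K/6 (L(K, r) = (-3 + K)/(-6) = (-3 + K)*(-1/6) = 1/2 - K/6)
-23*(L(-1, 3) - 151) = -23*((1/2 - 1/6*(-1)) - 151) = -23*((1/2 + 1/6) - 151) = -23*(2/3 - 151) = -23*(-451/3) = 10373/3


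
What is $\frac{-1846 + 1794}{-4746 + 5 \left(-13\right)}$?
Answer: $\frac{52}{4811} \approx 0.010809$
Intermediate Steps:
$\frac{-1846 + 1794}{-4746 + 5 \left(-13\right)} = - \frac{52}{-4746 - 65} = - \frac{52}{-4811} = \left(-52\right) \left(- \frac{1}{4811}\right) = \frac{52}{4811}$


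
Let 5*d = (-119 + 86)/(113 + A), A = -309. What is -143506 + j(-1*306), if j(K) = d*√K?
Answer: -143506 + 99*I*√34/980 ≈ -1.4351e+5 + 0.58905*I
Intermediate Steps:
d = 33/980 (d = ((-119 + 86)/(113 - 309))/5 = (-33/(-196))/5 = (-33*(-1/196))/5 = (⅕)*(33/196) = 33/980 ≈ 0.033673)
j(K) = 33*√K/980
-143506 + j(-1*306) = -143506 + 33*√(-1*306)/980 = -143506 + 33*√(-306)/980 = -143506 + 33*(3*I*√34)/980 = -143506 + 99*I*√34/980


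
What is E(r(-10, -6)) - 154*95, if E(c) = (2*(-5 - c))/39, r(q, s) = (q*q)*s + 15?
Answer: -569410/39 ≈ -14600.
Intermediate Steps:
r(q, s) = 15 + s*q² (r(q, s) = q²*s + 15 = s*q² + 15 = 15 + s*q²)
E(c) = -10/39 - 2*c/39 (E(c) = (-10 - 2*c)*(1/39) = -10/39 - 2*c/39)
E(r(-10, -6)) - 154*95 = (-10/39 - 2*(15 - 6*(-10)²)/39) - 154*95 = (-10/39 - 2*(15 - 6*100)/39) - 14630 = (-10/39 - 2*(15 - 600)/39) - 14630 = (-10/39 - 2/39*(-585)) - 14630 = (-10/39 + 30) - 14630 = 1160/39 - 14630 = -569410/39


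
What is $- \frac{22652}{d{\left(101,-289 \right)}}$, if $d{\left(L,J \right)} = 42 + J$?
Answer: $\frac{22652}{247} \approx 91.708$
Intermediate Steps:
$- \frac{22652}{d{\left(101,-289 \right)}} = - \frac{22652}{42 - 289} = - \frac{22652}{-247} = \left(-22652\right) \left(- \frac{1}{247}\right) = \frac{22652}{247}$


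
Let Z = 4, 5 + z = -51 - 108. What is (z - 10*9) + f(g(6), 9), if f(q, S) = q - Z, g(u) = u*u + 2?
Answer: -220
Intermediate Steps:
z = -164 (z = -5 + (-51 - 108) = -5 - 159 = -164)
g(u) = 2 + u² (g(u) = u² + 2 = 2 + u²)
f(q, S) = -4 + q (f(q, S) = q - 1*4 = q - 4 = -4 + q)
(z - 10*9) + f(g(6), 9) = (-164 - 10*9) + (-4 + (2 + 6²)) = (-164 - 90) + (-4 + (2 + 36)) = -254 + (-4 + 38) = -254 + 34 = -220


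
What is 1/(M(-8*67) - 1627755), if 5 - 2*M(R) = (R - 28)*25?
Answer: -2/3241405 ≈ -6.1702e-7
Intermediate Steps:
M(R) = 705/2 - 25*R/2 (M(R) = 5/2 - (R - 28)*25/2 = 5/2 - (-28 + R)*25/2 = 5/2 - (-700 + 25*R)/2 = 5/2 + (350 - 25*R/2) = 705/2 - 25*R/2)
1/(M(-8*67) - 1627755) = 1/((705/2 - (-100)*67) - 1627755) = 1/((705/2 - 25/2*(-536)) - 1627755) = 1/((705/2 + 6700) - 1627755) = 1/(14105/2 - 1627755) = 1/(-3241405/2) = -2/3241405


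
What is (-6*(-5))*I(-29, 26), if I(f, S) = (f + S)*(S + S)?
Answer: -4680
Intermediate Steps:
I(f, S) = 2*S*(S + f) (I(f, S) = (S + f)*(2*S) = 2*S*(S + f))
(-6*(-5))*I(-29, 26) = (-6*(-5))*(2*26*(26 - 29)) = 30*(2*26*(-3)) = 30*(-156) = -4680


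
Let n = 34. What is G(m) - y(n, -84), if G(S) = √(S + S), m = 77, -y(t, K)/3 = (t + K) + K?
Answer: -402 + √154 ≈ -389.59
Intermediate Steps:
y(t, K) = -6*K - 3*t (y(t, K) = -3*((t + K) + K) = -3*((K + t) + K) = -3*(t + 2*K) = -6*K - 3*t)
G(S) = √2*√S (G(S) = √(2*S) = √2*√S)
G(m) - y(n, -84) = √2*√77 - (-6*(-84) - 3*34) = √154 - (504 - 102) = √154 - 1*402 = √154 - 402 = -402 + √154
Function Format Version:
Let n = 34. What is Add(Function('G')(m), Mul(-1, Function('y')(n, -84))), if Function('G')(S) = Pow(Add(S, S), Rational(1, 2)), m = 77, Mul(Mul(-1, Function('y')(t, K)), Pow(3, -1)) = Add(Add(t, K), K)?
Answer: Add(-402, Pow(154, Rational(1, 2))) ≈ -389.59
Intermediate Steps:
Function('y')(t, K) = Add(Mul(-6, K), Mul(-3, t)) (Function('y')(t, K) = Mul(-3, Add(Add(t, K), K)) = Mul(-3, Add(Add(K, t), K)) = Mul(-3, Add(t, Mul(2, K))) = Add(Mul(-6, K), Mul(-3, t)))
Function('G')(S) = Mul(Pow(2, Rational(1, 2)), Pow(S, Rational(1, 2))) (Function('G')(S) = Pow(Mul(2, S), Rational(1, 2)) = Mul(Pow(2, Rational(1, 2)), Pow(S, Rational(1, 2))))
Add(Function('G')(m), Mul(-1, Function('y')(n, -84))) = Add(Mul(Pow(2, Rational(1, 2)), Pow(77, Rational(1, 2))), Mul(-1, Add(Mul(-6, -84), Mul(-3, 34)))) = Add(Pow(154, Rational(1, 2)), Mul(-1, Add(504, -102))) = Add(Pow(154, Rational(1, 2)), Mul(-1, 402)) = Add(Pow(154, Rational(1, 2)), -402) = Add(-402, Pow(154, Rational(1, 2)))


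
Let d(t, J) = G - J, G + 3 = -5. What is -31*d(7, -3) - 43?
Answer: 112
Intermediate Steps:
G = -8 (G = -3 - 5 = -8)
d(t, J) = -8 - J
-31*d(7, -3) - 43 = -31*(-8 - 1*(-3)) - 43 = -31*(-8 + 3) - 43 = -31*(-5) - 43 = 155 - 43 = 112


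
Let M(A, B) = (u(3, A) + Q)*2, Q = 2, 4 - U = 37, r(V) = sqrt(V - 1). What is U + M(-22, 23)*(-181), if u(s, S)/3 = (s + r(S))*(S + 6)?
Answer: 51371 + 17376*I*sqrt(23) ≈ 51371.0 + 83332.0*I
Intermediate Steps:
r(V) = sqrt(-1 + V)
U = -33 (U = 4 - 1*37 = 4 - 37 = -33)
u(s, S) = 3*(6 + S)*(s + sqrt(-1 + S)) (u(s, S) = 3*((s + sqrt(-1 + S))*(S + 6)) = 3*((s + sqrt(-1 + S))*(6 + S)) = 3*((6 + S)*(s + sqrt(-1 + S))) = 3*(6 + S)*(s + sqrt(-1 + S)))
M(A, B) = 112 + 18*A + 36*sqrt(-1 + A) + 6*A*sqrt(-1 + A) (M(A, B) = ((18*3 + 18*sqrt(-1 + A) + 3*A*3 + 3*A*sqrt(-1 + A)) + 2)*2 = ((54 + 18*sqrt(-1 + A) + 9*A + 3*A*sqrt(-1 + A)) + 2)*2 = ((54 + 9*A + 18*sqrt(-1 + A) + 3*A*sqrt(-1 + A)) + 2)*2 = (56 + 9*A + 18*sqrt(-1 + A) + 3*A*sqrt(-1 + A))*2 = 112 + 18*A + 36*sqrt(-1 + A) + 6*A*sqrt(-1 + A))
U + M(-22, 23)*(-181) = -33 + (112 + 18*(-22) + 36*sqrt(-1 - 22) + 6*(-22)*sqrt(-1 - 22))*(-181) = -33 + (112 - 396 + 36*sqrt(-23) + 6*(-22)*sqrt(-23))*(-181) = -33 + (112 - 396 + 36*(I*sqrt(23)) + 6*(-22)*(I*sqrt(23)))*(-181) = -33 + (112 - 396 + 36*I*sqrt(23) - 132*I*sqrt(23))*(-181) = -33 + (-284 - 96*I*sqrt(23))*(-181) = -33 + (51404 + 17376*I*sqrt(23)) = 51371 + 17376*I*sqrt(23)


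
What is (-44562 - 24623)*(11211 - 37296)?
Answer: 1804690725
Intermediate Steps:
(-44562 - 24623)*(11211 - 37296) = -69185*(-26085) = 1804690725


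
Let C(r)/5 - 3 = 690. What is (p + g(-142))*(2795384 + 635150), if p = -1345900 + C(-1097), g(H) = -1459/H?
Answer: -326971590056037/71 ≈ -4.6052e+12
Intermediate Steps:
C(r) = 3465 (C(r) = 15 + 5*690 = 15 + 3450 = 3465)
p = -1342435 (p = -1345900 + 3465 = -1342435)
(p + g(-142))*(2795384 + 635150) = (-1342435 - 1459/(-142))*(2795384 + 635150) = (-1342435 - 1459*(-1/142))*3430534 = (-1342435 + 1459/142)*3430534 = -190624311/142*3430534 = -326971590056037/71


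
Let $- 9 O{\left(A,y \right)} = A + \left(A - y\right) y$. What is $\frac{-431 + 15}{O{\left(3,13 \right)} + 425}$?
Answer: $- \frac{18}{19} \approx -0.94737$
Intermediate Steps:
$O{\left(A,y \right)} = - \frac{A}{9} - \frac{y \left(A - y\right)}{9}$ ($O{\left(A,y \right)} = - \frac{A + \left(A - y\right) y}{9} = - \frac{A + y \left(A - y\right)}{9} = - \frac{A}{9} - \frac{y \left(A - y\right)}{9}$)
$\frac{-431 + 15}{O{\left(3,13 \right)} + 425} = \frac{-431 + 15}{\left(\left(- \frac{1}{9}\right) 3 + \frac{13^{2}}{9} - \frac{1}{3} \cdot 13\right) + 425} = - \frac{416}{\left(- \frac{1}{3} + \frac{1}{9} \cdot 169 - \frac{13}{3}\right) + 425} = - \frac{416}{\left(- \frac{1}{3} + \frac{169}{9} - \frac{13}{3}\right) + 425} = - \frac{416}{\frac{127}{9} + 425} = - \frac{416}{\frac{3952}{9}} = \left(-416\right) \frac{9}{3952} = - \frac{18}{19}$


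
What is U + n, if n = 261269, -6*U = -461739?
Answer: 676451/2 ≈ 3.3823e+5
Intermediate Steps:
U = 153913/2 (U = -⅙*(-461739) = 153913/2 ≈ 76957.)
U + n = 153913/2 + 261269 = 676451/2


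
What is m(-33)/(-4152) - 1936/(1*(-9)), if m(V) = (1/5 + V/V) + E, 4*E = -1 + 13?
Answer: 13397057/62280 ≈ 215.11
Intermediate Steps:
E = 3 (E = (-1 + 13)/4 = (1/4)*12 = 3)
m(V) = 21/5 (m(V) = (1/5 + V/V) + 3 = (1/5 + 1) + 3 = 6/5 + 3 = 21/5)
m(-33)/(-4152) - 1936/(1*(-9)) = (21/5)/(-4152) - 1936/(1*(-9)) = (21/5)*(-1/4152) - 1936/(-9) = -7/6920 - 1936*(-1/9) = -7/6920 + 1936/9 = 13397057/62280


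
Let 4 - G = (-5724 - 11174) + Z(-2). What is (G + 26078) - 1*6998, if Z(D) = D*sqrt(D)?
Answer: 35982 + 2*I*sqrt(2) ≈ 35982.0 + 2.8284*I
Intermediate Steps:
Z(D) = D**(3/2)
G = 16902 + 2*I*sqrt(2) (G = 4 - ((-5724 - 11174) + (-2)**(3/2)) = 4 - (-16898 - 2*I*sqrt(2)) = 4 + (16898 + 2*I*sqrt(2)) = 16902 + 2*I*sqrt(2) ≈ 16902.0 + 2.8284*I)
(G + 26078) - 1*6998 = ((16902 + 2*I*sqrt(2)) + 26078) - 1*6998 = (42980 + 2*I*sqrt(2)) - 6998 = 35982 + 2*I*sqrt(2)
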